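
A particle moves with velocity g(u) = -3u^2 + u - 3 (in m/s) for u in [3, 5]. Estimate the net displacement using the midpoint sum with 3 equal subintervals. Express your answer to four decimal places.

-95.7778

Δu = (5 − 3)/3 = 2/3.
Midpoints: 10/3, 4, 14/3.
g(10/3) = -33, g(4) = -47, g(14/3) = -191/3.
Sum = Δu · [g(10/3) + g(4) + g(14/3)].
Sum ≈ -95.7778.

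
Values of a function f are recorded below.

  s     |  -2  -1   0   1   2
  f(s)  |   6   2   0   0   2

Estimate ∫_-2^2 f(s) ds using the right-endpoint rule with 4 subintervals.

4

Δs = 1.
Sum = 1·[2 + 0 + 0 + 2] = 4.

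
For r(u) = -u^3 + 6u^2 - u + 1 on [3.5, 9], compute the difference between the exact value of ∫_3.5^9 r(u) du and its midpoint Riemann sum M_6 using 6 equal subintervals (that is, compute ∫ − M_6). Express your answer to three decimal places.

Exact integral: ∫_3.5^9 r(u) du = -259.359375.
M_6 ≈ -254.44900.
Error ≈ -259.359375 − (-254.44900) ≈ -4.910.

-4.910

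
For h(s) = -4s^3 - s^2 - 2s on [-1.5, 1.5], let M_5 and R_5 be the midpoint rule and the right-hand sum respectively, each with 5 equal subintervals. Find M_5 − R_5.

10.17

M_5 = -2.16.
R_5 = -12.33.
M_5 − R_5 = 10.17.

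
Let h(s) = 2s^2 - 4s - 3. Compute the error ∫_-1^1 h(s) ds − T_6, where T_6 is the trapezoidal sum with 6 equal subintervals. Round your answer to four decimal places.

-0.0741

Exact integral: ∫_-1^1 h(s) ds ≈ -4.666667.
T_6 ≈ -4.592593.
Error ≈ -4.666667 − (-4.592593) ≈ -0.0741.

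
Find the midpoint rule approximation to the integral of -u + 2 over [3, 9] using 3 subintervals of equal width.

Δu = (9 − 3)/3 = 2.
Midpoints: 4, 6, 8.
f(4) = -2, f(6) = -4, f(8) = -6.
Sum = Δu · [f(4) + f(6) + f(8)].
Sum = -24.

-24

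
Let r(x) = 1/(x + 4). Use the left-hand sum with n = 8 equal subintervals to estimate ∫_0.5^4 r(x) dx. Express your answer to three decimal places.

0.597

Δx = (4 − 0.5)/8 = 0.4375.
Left endpoints: 0.5, 0.9375, 1.375, 1.8125, 2.25, 2.6875, 3.125, 3.5625.
r(0.5) = 2/9, r(0.9375) = 16/79, r(1.375) = 8/43, r(1.8125) = 16/93, r(2.25) = 0.16, r(2.6875) = 16/107, r(3.125) = 8/57, r(3.5625) = 16/121.
Sum = Δx · [r(0.5) + r(0.9375) + r(1.375) + ...].
Sum ≈ 0.597.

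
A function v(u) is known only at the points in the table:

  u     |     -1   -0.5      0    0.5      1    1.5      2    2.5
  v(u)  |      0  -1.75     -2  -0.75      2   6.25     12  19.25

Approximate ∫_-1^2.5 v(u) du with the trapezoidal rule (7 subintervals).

12.6875

Δu = 0.5.
T_7 = (0.5/2)·[0 + 2·(-1.75) + 2·(-2) + 2·(-0.75) + 2·2 + 2·6.25 + 2·12 + 19.25] = 12.6875.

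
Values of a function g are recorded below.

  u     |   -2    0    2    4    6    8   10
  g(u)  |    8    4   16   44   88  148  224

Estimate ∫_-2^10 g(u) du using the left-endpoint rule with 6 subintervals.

Δu = 2.
Sum = 2·[8 + 4 + 16 + 44 + 88 + 148] = 616.

616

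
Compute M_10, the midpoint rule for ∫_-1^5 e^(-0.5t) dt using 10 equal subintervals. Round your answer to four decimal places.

3.1216

Δt = (5 − (-1))/10 = 0.6.
Midpoints: -0.7, -0.1, 0.5, 1.1, 1.7, 2.3, 2.9, 3.5, 4.1, 4.7.
f(-0.7) ≈ 1.4191, f(-0.1) ≈ 1.0513, f(0.5) ≈ 0.7788, f(1.1) ≈ 0.5769, f(1.7) ≈ 0.4274, f(2.3) ≈ 0.3166, f(2.9) ≈ 0.2346, f(3.5) ≈ 0.1738, f(4.1) ≈ 0.1287, f(4.7) ≈ 0.0954.
Sum = Δt · [f(-0.7) + f(-0.1) + f(0.5) + ...].
Sum ≈ 3.1216.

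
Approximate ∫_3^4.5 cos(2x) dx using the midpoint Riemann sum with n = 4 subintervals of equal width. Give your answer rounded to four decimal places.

0.3540

Δx = (4.5 − 3)/4 = 0.375.
Midpoints: 3.1875, 3.5625, 3.9375, 4.3125.
f(3.1875) ≈ 0.9958, f(3.5625) ≈ 0.6661, f(3.9375) ≈ -0.0210, f(4.3125) ≈ -0.6969.
Sum = Δx · [f(3.1875) + f(3.5625) + f(3.9375) + f(4.3125)].
Sum ≈ 0.3540.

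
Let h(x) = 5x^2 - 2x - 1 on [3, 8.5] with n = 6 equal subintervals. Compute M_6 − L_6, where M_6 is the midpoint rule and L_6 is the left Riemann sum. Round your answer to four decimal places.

134.1293

M_6 ≈ 907.866030.
L_6 ≈ 773.736690.
M_6 − L_6 ≈ 134.1293.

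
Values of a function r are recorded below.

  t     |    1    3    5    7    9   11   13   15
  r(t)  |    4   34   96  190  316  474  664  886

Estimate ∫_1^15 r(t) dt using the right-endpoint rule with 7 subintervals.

5320

Δt = 2.
Sum = 2·[34 + 96 + 190 + 316 + 474 + 664 + 886] = 5320.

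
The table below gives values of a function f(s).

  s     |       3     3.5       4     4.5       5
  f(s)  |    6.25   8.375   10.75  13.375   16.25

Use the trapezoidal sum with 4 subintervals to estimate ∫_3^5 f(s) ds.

Δs = 0.5.
T_4 = (0.5/2)·[6.25 + 2·8.375 + 2·10.75 + 2·13.375 + 16.25] = 21.875.

21.875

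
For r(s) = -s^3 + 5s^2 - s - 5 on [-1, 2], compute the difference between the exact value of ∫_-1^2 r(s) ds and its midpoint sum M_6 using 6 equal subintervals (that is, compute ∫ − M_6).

0.21875

Exact integral: ∫_-1^2 r(s) ds = -5.25.
M_6 = -5.46875.
Error = -5.25 − (-5.46875) = 0.21875.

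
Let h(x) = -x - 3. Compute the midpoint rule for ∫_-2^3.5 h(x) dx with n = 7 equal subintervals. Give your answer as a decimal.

Δx = (3.5 − (-2))/7 = 11/14.
Midpoints: -45/28, -23/28, -1/28, 0.75, 43/28, 65/28, 87/28.
h(-45/28) = -39/28, h(-23/28) = -61/28, h(-1/28) = -83/28, h(0.75) = -3.75, h(43/28) = -127/28, h(65/28) = -149/28, h(87/28) = -171/28.
Sum = Δx · [h(-45/28) + h(-23/28) + h(-1/28) + ...].
Sum = -20.625.

-20.625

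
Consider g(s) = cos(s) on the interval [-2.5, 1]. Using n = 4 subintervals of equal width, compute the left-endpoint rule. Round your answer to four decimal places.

0.7600

Δs = (1 − (-2.5))/4 = 0.875.
Left endpoints: -2.5, -1.625, -0.75, 0.125.
g(-2.5) ≈ -0.8011, g(-1.625) ≈ -0.0542, g(-0.75) ≈ 0.7317, g(0.125) ≈ 0.9922.
Sum = Δs · [g(-2.5) + g(-1.625) + g(-0.75) + g(0.125)].
Sum ≈ 0.7600.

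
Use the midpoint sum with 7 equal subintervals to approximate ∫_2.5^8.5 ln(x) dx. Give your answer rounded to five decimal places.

9.90840

Δx = (8.5 − 2.5)/7 = 6/7.
Midpoints: 41/14, 53/14, 65/14, 5.5, 89/14, 101/14, 113/14.
f(41/14) ≈ 1.07451, f(53/14) ≈ 1.33123, f(65/14) ≈ 1.53533, f(5.5) ≈ 1.70475, f(89/14) ≈ 1.84958, f(101/14) ≈ 1.97606, f(113/14) ≈ 2.08833.
Sum = Δx · [f(41/14) + f(53/14) + f(65/14) + ...].
Sum ≈ 9.90840.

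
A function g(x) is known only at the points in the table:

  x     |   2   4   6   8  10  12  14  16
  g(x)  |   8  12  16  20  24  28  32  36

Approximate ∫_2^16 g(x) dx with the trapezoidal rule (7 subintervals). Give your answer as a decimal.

Δx = 2.
T_7 = (2/2)·[8 + 2·12 + 2·16 + 2·20 + 2·24 + 2·28 + 2·32 + 36] = 308.

308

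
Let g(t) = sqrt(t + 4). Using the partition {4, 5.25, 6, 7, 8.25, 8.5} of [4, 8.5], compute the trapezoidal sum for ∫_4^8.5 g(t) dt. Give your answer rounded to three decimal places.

Subinterval widths: 1.25, 0.75, 1, 1.25, 0.25.
g(4) ≈ 2.828, g(5.25) ≈ 3.041, g(6) ≈ 3.162, g(7) ≈ 3.317, g(8.25) ≈ 3.500, g(8.5) ≈ 3.536.
On each subinterval the trapezoid contributes (Δt_i/2)·[g(t_{i-1}) + g(t_i)].
Sum ≈ 14.374.

14.374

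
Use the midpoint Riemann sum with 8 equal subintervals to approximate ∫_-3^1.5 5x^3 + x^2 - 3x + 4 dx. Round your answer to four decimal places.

Δx = (1.5 − (-3))/8 = 0.5625.
Midpoints: -2.71875, -2.15625, -1.59375, -1.03125, -0.46875, 0.09375, 0.65625, 1.21875.
f(-2.71875) = -2651971/32768, f(-2.15625) = -1147153/32768, f(-1.59375) = -292279/32768, f(-1.03125) = 87611/32768, f(-0.46875) = 167477/32768, f(0.09375) = 122279/32768, f(0.65625) = 126977/32768, f(1.21875) = 356531/32768.
Sum = Δx · [f(-2.71875) + f(-2.15625) + f(-1.59375) + ...].
Sum ≈ -55.4557.

-55.4557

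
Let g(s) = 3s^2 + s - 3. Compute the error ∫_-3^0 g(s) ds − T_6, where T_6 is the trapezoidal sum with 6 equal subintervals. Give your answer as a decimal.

-0.375

Exact integral: ∫_-3^0 g(s) ds = 13.5.
T_6 = 13.875.
Error = 13.5 − 13.875 = -0.375.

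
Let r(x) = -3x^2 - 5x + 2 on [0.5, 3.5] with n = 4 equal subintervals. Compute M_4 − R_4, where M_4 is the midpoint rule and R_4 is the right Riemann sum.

M_4 = -66.328125.
R_4 = -86.71875.
M_4 − R_4 = 20.390625.

20.390625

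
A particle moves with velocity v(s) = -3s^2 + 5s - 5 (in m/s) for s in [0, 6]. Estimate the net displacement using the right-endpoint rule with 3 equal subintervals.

Δs = (6 − 0)/3 = 2.
Right endpoints: 2, 4, 6.
v(2) = -7, v(4) = -33, v(6) = -83.
Sum = Δs · [v(2) + v(4) + v(6)].
Sum = -246.

-246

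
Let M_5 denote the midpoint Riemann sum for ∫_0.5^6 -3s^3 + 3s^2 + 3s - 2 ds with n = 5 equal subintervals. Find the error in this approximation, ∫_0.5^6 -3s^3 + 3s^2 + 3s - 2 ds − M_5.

Exact integral: ∫_0.5^6 f(s) ds = -713.453125.
M_5 = -698.8953125.
Error = -713.453125 − (-698.8953125) = -14.5578125.

-14.5578125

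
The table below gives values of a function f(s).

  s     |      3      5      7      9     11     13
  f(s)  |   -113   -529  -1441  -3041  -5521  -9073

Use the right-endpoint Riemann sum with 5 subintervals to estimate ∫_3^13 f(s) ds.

-39210

Δs = 2.
Sum = 2·[(-529) + (-1441) + (-3041) + (-5521) + (-9073)] = -39210.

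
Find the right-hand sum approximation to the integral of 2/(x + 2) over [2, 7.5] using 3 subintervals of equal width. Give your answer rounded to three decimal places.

1.493

Δx = (7.5 − 2)/3 = 11/6.
Right endpoints: 23/6, 17/3, 7.5.
f(23/6) = 12/35, f(17/3) = 6/23, f(7.5) = 4/19.
Sum = Δx · [f(23/6) + f(17/3) + f(7.5)].
Sum ≈ 1.493.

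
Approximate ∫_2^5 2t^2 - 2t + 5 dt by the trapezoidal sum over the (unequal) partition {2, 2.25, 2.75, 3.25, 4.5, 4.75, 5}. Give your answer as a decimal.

Subinterval widths: 0.25, 0.5, 0.5, 1.25, 0.25, 0.25.
f(2) = 9, f(2.25) = 10.625, f(2.75) = 14.625, f(3.25) = 19.625, f(4.5) = 36.5, f(4.75) = 40.625, f(5) = 45.
On each subinterval the trapezoid contributes (Δt_i/2)·[f(t_{i-1}) + f(t_i)].
Sum = 72.75.

72.75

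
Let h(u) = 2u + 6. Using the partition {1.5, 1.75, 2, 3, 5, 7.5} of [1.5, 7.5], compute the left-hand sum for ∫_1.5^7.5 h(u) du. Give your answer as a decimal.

78.625

Subinterval widths: 0.25, 0.25, 1, 2, 2.5.
Left endpoints: 1.5, 1.75, 2, 3, 5.
h(1.5) = 9, h(1.75) = 9.5, h(2) = 10, h(3) = 12, h(5) = 16.
Sum = Σ Δu_i · h(u_i).
Sum = 78.625.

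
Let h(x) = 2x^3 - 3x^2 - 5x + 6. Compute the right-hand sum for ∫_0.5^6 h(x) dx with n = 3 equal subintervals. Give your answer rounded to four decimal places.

698.8056

Δx = (6 − 0.5)/3 = 11/6.
Right endpoints: 7/3, 25/6, 6.
h(7/3) = 92/27, h(25/6) = 4199/54, h(6) = 300.
Sum = Δx · [h(7/3) + h(25/6) + h(6)].
Sum ≈ 698.8056.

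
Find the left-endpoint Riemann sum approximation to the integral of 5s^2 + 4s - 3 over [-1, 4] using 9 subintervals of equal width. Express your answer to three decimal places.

Δs = (4 − (-1))/9 = 5/9.
Left endpoints: -1, -4/9, 1/9, 2/3, 11/9, 16/9, 7/3, 26/9, 31/9.
f(-1) = -2, f(-4/9) = -307/81, f(1/9) = -202/81, f(2/3) = 17/9, f(11/9) = 758/81, f(16/9) = 1613/81, f(7/3) = 302/9, f(26/9) = 4073/81, f(31/9) = 5678/81.
Sum = Δs · [f(-1) + f(-4/9) + f(1/9) + ...].
Sum ≈ 98.230.

98.230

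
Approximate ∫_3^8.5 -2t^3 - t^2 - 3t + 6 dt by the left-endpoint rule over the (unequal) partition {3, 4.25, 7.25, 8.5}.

Subinterval widths: 1.25, 3, 1.25.
Left endpoints: 3, 4.25, 7.25.
f(3) = -66, f(4.25) = -178.34375, f(7.25) = -830.46875.
Sum = Σ Δt_i · f(t_i).
Sum = -1655.6171875.

-1655.6171875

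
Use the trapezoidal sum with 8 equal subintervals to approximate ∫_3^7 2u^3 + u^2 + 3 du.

1282.5

Δu = (7 − 3)/8 = 0.5.
f(3) = 66, f(3.5) = 101, f(4) = 147, f(4.5) = 205.5, f(5) = 278, f(5.5) = 366, f(6) = 471, f(6.5) = 594.5, f(7) = 738.
T_8 = (Δu/2)·[f(u_0) + 2f(u_1) + ... + 2f(u_{7}) + f(u_8)].
Sum = 1282.5.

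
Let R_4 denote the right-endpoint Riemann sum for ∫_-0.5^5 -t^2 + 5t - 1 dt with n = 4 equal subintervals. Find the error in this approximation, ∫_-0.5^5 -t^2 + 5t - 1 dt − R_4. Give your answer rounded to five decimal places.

Exact integral: ∫_-0.5^5 f(t) dt ≈ 14.6666667.
R_4 = 14.82421875.
Error ≈ 14.6666667 − 14.82421875 ≈ -0.15755.

-0.15755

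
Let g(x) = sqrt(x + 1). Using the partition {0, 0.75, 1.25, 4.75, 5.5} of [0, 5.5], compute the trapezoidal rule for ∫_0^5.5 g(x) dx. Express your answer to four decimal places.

Subinterval widths: 0.75, 0.5, 3.5, 0.75.
g(0) ≈ 1.0000, g(0.75) ≈ 1.3229, g(1.25) ≈ 1.5000, g(4.75) ≈ 2.3979, g(5.5) ≈ 2.5495.
On each subinterval the trapezoid contributes (Δx_i/2)·[g(x_{i-1}) + g(x_i)].
Sum ≈ 10.2534.

10.2534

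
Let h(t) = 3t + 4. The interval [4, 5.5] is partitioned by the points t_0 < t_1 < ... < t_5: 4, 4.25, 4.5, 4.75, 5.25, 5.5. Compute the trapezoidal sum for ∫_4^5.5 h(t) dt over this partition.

Subinterval widths: 0.25, 0.25, 0.25, 0.5, 0.25.
h(4) = 16, h(4.25) = 16.75, h(4.5) = 17.5, h(4.75) = 18.25, h(5.25) = 19.75, h(5.5) = 20.5.
On each subinterval the trapezoid contributes (Δt_i/2)·[h(t_{i-1}) + h(t_i)].
Sum = 27.375.

27.375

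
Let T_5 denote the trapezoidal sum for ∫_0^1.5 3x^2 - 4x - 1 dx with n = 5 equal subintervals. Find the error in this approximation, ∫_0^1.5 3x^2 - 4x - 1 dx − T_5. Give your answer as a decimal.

Exact integral: ∫_0^1.5 f(x) dx = -2.625.
T_5 = -2.5575.
Error = -2.625 − (-2.5575) = -0.0675.

-0.0675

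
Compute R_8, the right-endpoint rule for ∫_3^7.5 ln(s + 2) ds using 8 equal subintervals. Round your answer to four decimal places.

9.0181

Δs = (7.5 − 3)/8 = 0.5625.
Right endpoints: 3.5625, 4.125, 4.6875, 5.25, 5.8125, 6.375, 6.9375, 7.5.
f(3.5625) ≈ 1.7160, f(4.125) ≈ 1.8124, f(4.6875) ≈ 1.9002, f(5.25) ≈ 1.9810, f(5.8125) ≈ 2.0557, f(6.375) ≈ 2.1253, f(6.9375) ≈ 2.1903, f(7.5) ≈ 2.2513.
Sum = Δs · [f(3.5625) + f(4.125) + f(4.6875) + ...].
Sum ≈ 9.0181.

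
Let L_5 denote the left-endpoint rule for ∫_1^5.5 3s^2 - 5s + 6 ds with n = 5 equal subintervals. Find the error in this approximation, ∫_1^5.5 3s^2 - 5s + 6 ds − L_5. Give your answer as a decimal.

Exact integral: ∫_1^5.5 f(s) ds = 119.25.
L_5 = 91.71.
Error = 119.25 − 91.71 = 27.54.

27.54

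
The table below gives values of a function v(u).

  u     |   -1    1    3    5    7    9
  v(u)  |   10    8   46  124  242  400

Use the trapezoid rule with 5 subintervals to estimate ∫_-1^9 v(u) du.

Δu = 2.
T_5 = (2/2)·[10 + 2·8 + 2·46 + 2·124 + 2·242 + 400] = 1250.

1250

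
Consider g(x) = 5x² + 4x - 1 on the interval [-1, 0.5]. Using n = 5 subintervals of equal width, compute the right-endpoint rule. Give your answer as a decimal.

Δx = (0.5 − (-1))/5 = 0.3.
Right endpoints: -0.7, -0.4, -0.1, 0.2, 0.5.
g(-0.7) = -1.35, g(-0.4) = -1.8, g(-0.1) = -1.35, g(0.2) = 0, g(0.5) = 2.25.
Sum = Δx · [g(-0.7) + g(-0.4) + g(-0.1) + g(0.2) + g(0.5)].
Sum = -0.675.

-0.675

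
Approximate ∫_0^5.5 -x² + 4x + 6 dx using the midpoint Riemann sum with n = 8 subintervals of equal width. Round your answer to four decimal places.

38.2583

Δx = (5.5 − 0)/8 = 0.6875.
Midpoints: 0.34375, 1.03125, 1.71875, 2.40625, 3.09375, 3.78125, 4.46875, 5.15625.
f(0.34375) = 7431/1024, f(1.03125) = 9279/1024, f(1.71875) = 10159/1024, f(2.40625) = 10071/1024, f(3.09375) = 9015/1024, f(3.78125) = 6991/1024, f(4.46875) = 3999/1024, f(5.15625) = 39/1024.
Sum = Δx · [f(0.34375) + f(1.03125) + f(1.71875) + ...].
Sum ≈ 38.2583.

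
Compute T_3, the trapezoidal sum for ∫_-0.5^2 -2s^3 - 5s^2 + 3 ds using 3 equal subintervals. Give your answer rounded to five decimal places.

Δs = (2 − (-0.5))/3 = 5/6.
f(-0.5) = 2, f(1/3) = 64/27, f(7/6) = -377/54, f(2) = -33.
T_3 = (Δs/2)·[f(s_0) + 2f(s_1) + 2f(s_2) + f(s_3)].
Sum ≈ -16.75926.

-16.75926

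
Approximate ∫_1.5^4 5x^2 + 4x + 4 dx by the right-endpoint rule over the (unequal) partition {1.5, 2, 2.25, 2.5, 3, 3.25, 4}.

Subinterval widths: 0.5, 0.25, 0.25, 0.5, 0.25, 0.75.
Right endpoints: 2, 2.25, 2.5, 3, 3.25, 4.
f(2) = 32, f(2.25) = 38.3125, f(2.5) = 45.25, f(3) = 61, f(3.25) = 69.8125, f(4) = 100.
Sum = Σ Δx_i · f(x_i).
Sum = 159.84375.

159.84375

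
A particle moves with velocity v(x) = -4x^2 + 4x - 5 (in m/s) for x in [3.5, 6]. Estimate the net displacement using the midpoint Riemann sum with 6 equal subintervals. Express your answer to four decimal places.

Δx = (6 − 3.5)/6 = 5/12.
Midpoints: 89/24, 4.125, 109/24, 119/24, 5.375, 139/24.
v(89/24) = -6505/144, v(4.125) = -56.5625, v(109/24) = -9985/144, v(119/24) = -12025/144, v(5.375) = -99.0625, v(139/24) = -16705/144.
Sum = Δx · [v(89/24) + v(4.125) + v(109/24) + ...].
Sum ≈ -195.6887.

-195.6887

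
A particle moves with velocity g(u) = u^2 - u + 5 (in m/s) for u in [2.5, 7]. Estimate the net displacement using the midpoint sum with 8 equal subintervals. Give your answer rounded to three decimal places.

110.131

Δu = (7 − 2.5)/8 = 0.5625.
Midpoints: 2.78125, 3.34375, 3.90625, 4.46875, 5.03125, 5.59375, 6.15625, 6.71875.
g(2.78125) = 10193/1024, g(3.34375) = 13145/1024, g(3.90625) = 16745/1024, g(4.46875) = 20993/1024, g(5.03125) = 25889/1024, g(5.59375) = 31433/1024, g(6.15625) = 37625/1024, g(6.71875) = 44465/1024.
Sum = Δu · [g(2.78125) + g(3.34375) + g(3.90625) + ...].
Sum ≈ 110.131.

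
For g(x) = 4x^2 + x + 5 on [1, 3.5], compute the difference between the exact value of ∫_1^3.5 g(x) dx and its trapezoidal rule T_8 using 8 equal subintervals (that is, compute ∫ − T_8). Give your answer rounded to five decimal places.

-0.16276

Exact integral: ∫_1^3.5 g(x) dx ≈ 73.9583333.
T_8 = 74.12109375.
Error ≈ 73.9583333 − 74.12109375 ≈ -0.16276.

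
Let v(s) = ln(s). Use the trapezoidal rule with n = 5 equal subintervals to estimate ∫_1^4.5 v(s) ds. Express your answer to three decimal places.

Δs = (4.5 − 1)/5 = 0.7.
v(1) ≈ 0.000, v(1.7) ≈ 0.531, v(2.4) ≈ 0.875, v(3.1) ≈ 1.131, v(3.8) ≈ 1.335, v(4.5) ≈ 1.504.
T_5 = (Δs/2)·[v(s_0) + 2v(s_1) + ... + 2v(s_{4}) + v(s_5)].
Sum ≈ 3.237.

3.237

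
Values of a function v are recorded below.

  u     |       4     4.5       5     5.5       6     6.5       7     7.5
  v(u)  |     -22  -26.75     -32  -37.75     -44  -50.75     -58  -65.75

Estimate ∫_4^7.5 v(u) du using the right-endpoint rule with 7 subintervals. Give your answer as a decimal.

Δu = 0.5.
Sum = 0.5·[(-26.75) + (-32) + (-37.75) + (-44) + (-50.75) + (-58) + (-65.75)] = -157.5.

-157.5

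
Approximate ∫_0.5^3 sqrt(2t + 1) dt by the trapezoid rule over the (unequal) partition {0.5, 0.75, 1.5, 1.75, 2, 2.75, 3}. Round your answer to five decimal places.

Subinterval widths: 0.25, 0.75, 0.25, 0.25, 0.75, 0.25.
f(0.5) ≈ 1.41421, f(0.75) ≈ 1.58114, f(1.5) ≈ 2.00000, f(1.75) ≈ 2.12132, f(2) ≈ 2.23607, f(2.75) ≈ 2.54951, f(3) ≈ 2.64575.
On each subinterval the trapezoid contributes (Δt_i/2)·[f(t_{i-1}) + f(t_i)].
Sum ≈ 5.22118.

5.22118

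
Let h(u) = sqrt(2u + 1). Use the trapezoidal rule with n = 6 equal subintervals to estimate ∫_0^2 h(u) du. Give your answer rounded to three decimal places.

3.388

Δu = (2 − 0)/6 = 1/3.
h(0) ≈ 1.000, h(1/3) ≈ 1.291, h(2/3) ≈ 1.528, h(1) ≈ 1.732, h(4/3) ≈ 1.915, h(5/3) ≈ 2.082, h(2) ≈ 2.236.
T_6 = (Δu/2)·[h(u_0) + 2h(u_1) + ... + 2h(u_{5}) + h(u_6)].
Sum ≈ 3.388.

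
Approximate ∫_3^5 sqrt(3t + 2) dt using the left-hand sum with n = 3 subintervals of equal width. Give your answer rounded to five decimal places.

Δt = (5 − 3)/3 = 2/3.
Left endpoints: 3, 11/3, 13/3.
f(3) ≈ 3.31662, f(11/3) ≈ 3.60555, f(13/3) ≈ 3.87298.
Sum = Δt · [f(3) + f(11/3) + f(13/3)].
Sum ≈ 7.19677.

7.19677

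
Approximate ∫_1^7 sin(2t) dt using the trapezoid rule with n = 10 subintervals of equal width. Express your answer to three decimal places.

-0.242

Δt = (7 − 1)/10 = 0.6.
f(1) ≈ 0.909, f(1.6) ≈ -0.058, f(2.2) ≈ -0.952, f(2.8) ≈ -0.631, f(3.4) ≈ 0.494, f(4) ≈ 0.989, f(4.6) ≈ 0.223, f(5.2) ≈ -0.828, f(5.8) ≈ -0.823, f(6.4) ≈ 0.232, f(7) ≈ 0.991.
T_10 = (Δt/2)·[f(t_0) + 2f(t_1) + ... + 2f(t_{9}) + f(t_10)].
Sum ≈ -0.242.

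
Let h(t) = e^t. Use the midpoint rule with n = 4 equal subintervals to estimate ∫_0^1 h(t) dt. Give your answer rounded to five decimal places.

1.71382

Δt = (1 − 0)/4 = 0.25.
Midpoints: 0.125, 0.375, 0.625, 0.875.
h(0.125) ≈ 1.13315, h(0.375) ≈ 1.45499, h(0.625) ≈ 1.86825, h(0.875) ≈ 2.39888.
Sum = Δt · [h(0.125) + h(0.375) + h(0.625) + h(0.875)].
Sum ≈ 1.71382.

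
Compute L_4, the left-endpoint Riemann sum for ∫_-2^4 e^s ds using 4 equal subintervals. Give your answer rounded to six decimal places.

Δs = (4 − (-2))/4 = 1.5.
Left endpoints: -2, -0.5, 1, 2.5.
f(-2) ≈ 0.135335, f(-0.5) ≈ 0.606531, f(1) ≈ 2.718282, f(2.5) ≈ 12.182494.
Sum = Δs · [f(-2) + f(-0.5) + f(1) + f(2.5)].
Sum ≈ 23.463963.

23.463963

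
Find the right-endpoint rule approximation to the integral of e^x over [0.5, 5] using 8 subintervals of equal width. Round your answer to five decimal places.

Δx = (5 − 0.5)/8 = 0.5625.
Right endpoints: 1.0625, 1.625, 2.1875, 2.75, 3.3125, 3.875, 4.4375, 5.
f(1.0625) ≈ 2.89360, f(1.625) ≈ 5.07842, f(2.1875) ≈ 8.91290, f(2.75) ≈ 15.64263, f(3.3125) ≈ 27.45367, f(3.875) ≈ 48.18270, f(4.4375) ≈ 84.56327, f(5) ≈ 148.41316.
Sum = Δx · [f(1.0625) + f(1.625) + f(2.1875) + ...].
Sum ≈ 191.89145.

191.89145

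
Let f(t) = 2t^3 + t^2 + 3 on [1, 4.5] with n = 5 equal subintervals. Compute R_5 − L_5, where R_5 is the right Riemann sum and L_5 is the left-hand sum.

139.65

R_5 = 319.9.
L_5 = 180.25.
R_5 − L_5 = 139.65.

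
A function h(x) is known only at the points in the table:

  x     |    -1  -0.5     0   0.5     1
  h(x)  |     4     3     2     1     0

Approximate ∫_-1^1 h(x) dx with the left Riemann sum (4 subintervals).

5

Δx = 0.5.
Sum = 0.5·[4 + 3 + 2 + 1] = 5.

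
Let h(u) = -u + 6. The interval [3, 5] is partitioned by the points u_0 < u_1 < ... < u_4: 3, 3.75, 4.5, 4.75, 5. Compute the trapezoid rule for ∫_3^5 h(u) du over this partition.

Subinterval widths: 0.75, 0.75, 0.25, 0.25.
h(3) = 3, h(3.75) = 2.25, h(4.5) = 1.5, h(4.75) = 1.25, h(5) = 1.
On each subinterval the trapezoid contributes (Δu_i/2)·[h(u_{i-1}) + h(u_i)].
Sum = 4.

4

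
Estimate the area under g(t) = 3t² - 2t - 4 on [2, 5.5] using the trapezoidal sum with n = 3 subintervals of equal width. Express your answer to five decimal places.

120.50694

Δt = (5.5 − 2)/3 = 7/6.
g(2) = 4, g(19/6) = 19.75, g(13/3) = 131/3, g(5.5) = 75.75.
T_3 = (Δt/2)·[g(t_0) + 2g(t_1) + 2g(t_2) + g(t_3)].
Sum ≈ 120.50694.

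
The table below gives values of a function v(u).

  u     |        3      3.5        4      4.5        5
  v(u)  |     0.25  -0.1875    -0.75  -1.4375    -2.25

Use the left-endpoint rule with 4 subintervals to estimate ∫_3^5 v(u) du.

Δu = 0.5.
Sum = 0.5·[0.25 + (-0.1875) + (-0.75) + (-1.4375)] = -1.0625.

-1.0625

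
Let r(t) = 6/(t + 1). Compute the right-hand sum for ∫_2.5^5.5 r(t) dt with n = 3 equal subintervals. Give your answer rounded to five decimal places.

3.34732

Δt = (5.5 − 2.5)/3 = 1.
Right endpoints: 3.5, 4.5, 5.5.
r(3.5) = 4/3, r(4.5) = 12/11, r(5.5) = 12/13.
Sum = Δt · [r(3.5) + r(4.5) + r(5.5)].
Sum ≈ 3.34732.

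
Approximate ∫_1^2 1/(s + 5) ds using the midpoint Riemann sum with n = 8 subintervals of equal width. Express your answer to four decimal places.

Δs = (2 − 1)/8 = 0.125.
Midpoints: 1.0625, 1.1875, 1.3125, 1.4375, 1.5625, 1.6875, 1.8125, 1.9375.
f(1.0625) = 16/97, f(1.1875) = 16/99, f(1.3125) = 16/101, f(1.4375) = 16/103, f(1.5625) = 16/105, f(1.6875) = 16/107, f(1.8125) = 16/109, f(1.9375) = 16/111.
Sum = Δs · [f(1.0625) + f(1.1875) + f(1.3125) + ...].
Sum ≈ 0.1541.

0.1541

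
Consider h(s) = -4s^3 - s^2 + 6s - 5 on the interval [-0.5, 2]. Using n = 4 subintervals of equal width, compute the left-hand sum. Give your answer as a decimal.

Δs = (2 − (-0.5))/4 = 0.625.
Left endpoints: -0.5, 0.125, 0.75, 1.375.
h(-0.5) = -7.75, h(0.125) = -4.2734375, h(0.75) = -2.75, h(1.375) = -9.0390625.
Sum = Δs · [h(-0.5) + h(0.125) + h(0.75) + h(1.375)].
Sum = -14.8828125.

-14.8828125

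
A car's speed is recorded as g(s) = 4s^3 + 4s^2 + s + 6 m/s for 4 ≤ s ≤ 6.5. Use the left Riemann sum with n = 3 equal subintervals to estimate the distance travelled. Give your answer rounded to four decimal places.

Δs = (6.5 − 4)/3 = 5/6.
Left endpoints: 4, 29/6, 17/3.
g(4) = 330, g(29/6) = 15010/27, g(17/3) = 23435/27.
Sum = Δs · [g(4) + g(29/6) + g(17/3)].
Sum ≈ 1461.5741.

1461.5741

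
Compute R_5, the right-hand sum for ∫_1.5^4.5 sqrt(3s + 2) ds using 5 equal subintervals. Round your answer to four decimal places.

10.2882

Δs = (4.5 − 1.5)/5 = 0.6.
Right endpoints: 2.1, 2.7, 3.3, 3.9, 4.5.
f(2.1) ≈ 2.8810, f(2.7) ≈ 3.1780, f(3.3) ≈ 3.4496, f(3.9) ≈ 3.7014, f(4.5) ≈ 3.9370.
Sum = Δs · [f(2.1) + f(2.7) + f(3.3) + f(3.9) + f(4.5)].
Sum ≈ 10.2882.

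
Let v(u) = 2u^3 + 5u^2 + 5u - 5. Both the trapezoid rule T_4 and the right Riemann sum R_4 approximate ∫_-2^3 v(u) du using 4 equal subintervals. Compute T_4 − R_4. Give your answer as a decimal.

T_4 = 88.75.
R_4 = 163.75.
T_4 − R_4 = -75.

-75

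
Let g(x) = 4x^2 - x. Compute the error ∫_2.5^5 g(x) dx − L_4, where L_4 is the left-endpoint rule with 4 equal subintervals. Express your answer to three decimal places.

Exact integral: ∫_2.5^5 g(x) dx ≈ 136.45833.
L_4 = 114.453125.
Error ≈ 136.45833 − 114.453125 ≈ 22.005.

22.005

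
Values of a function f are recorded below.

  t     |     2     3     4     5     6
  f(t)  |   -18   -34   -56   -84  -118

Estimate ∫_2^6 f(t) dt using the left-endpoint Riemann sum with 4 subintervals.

-192

Δt = 1.
Sum = 1·[(-18) + (-34) + (-56) + (-84)] = -192.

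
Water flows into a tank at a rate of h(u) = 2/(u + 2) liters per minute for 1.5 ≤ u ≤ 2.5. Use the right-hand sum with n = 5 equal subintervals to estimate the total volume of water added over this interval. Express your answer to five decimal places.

0.49015

Δu = (2.5 − 1.5)/5 = 0.2.
Right endpoints: 1.7, 1.9, 2.1, 2.3, 2.5.
h(1.7) = 20/37, h(1.9) = 20/39, h(2.1) = 20/41, h(2.3) = 20/43, h(2.5) = 4/9.
Sum = Δu · [h(1.7) + h(1.9) + h(2.1) + h(2.3) + h(2.5)].
Sum ≈ 0.49015.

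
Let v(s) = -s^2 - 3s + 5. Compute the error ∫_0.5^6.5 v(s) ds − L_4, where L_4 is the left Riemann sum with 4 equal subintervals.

Exact integral: ∫_0.5^6.5 v(s) ds = -124.5.
L_4 = -81.75.
Error = -124.5 − (-81.75) = -42.75.

-42.75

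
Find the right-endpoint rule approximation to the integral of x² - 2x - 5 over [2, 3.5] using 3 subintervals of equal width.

Δx = (3.5 − 2)/3 = 0.5.
Right endpoints: 2.5, 3, 3.5.
f(2.5) = -3.75, f(3) = -2, f(3.5) = 0.25.
Sum = Δx · [f(2.5) + f(3) + f(3.5)].
Sum = -2.75.

-2.75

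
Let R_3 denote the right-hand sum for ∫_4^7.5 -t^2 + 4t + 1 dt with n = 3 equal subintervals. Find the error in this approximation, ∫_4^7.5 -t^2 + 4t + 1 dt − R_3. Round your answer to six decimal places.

Exact integral: ∫_4^7.5 f(t) dt ≈ -35.29166667.
R_3 ≈ -51.39814815.
Error ≈ -35.29166667 − (-51.39814815) ≈ 16.106481.

16.106481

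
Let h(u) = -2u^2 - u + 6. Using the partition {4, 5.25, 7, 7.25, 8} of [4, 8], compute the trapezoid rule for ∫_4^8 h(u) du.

-301.25

Subinterval widths: 1.25, 1.75, 0.25, 0.75.
h(4) = -30, h(5.25) = -54.375, h(7) = -99, h(7.25) = -106.375, h(8) = -130.
On each subinterval the trapezoid contributes (Δu_i/2)·[h(u_{i-1}) + h(u_i)].
Sum = -301.25.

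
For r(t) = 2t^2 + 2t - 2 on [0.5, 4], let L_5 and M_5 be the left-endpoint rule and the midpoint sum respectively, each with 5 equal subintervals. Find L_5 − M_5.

-12.6175

L_5 = 38.43.
M_5 = 51.0475.
L_5 − M_5 = -12.6175.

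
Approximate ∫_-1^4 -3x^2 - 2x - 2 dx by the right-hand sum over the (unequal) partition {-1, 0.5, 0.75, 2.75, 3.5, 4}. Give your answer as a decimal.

-130.609375

Subinterval widths: 1.5, 0.25, 2, 0.75, 0.5.
Right endpoints: 0.5, 0.75, 2.75, 3.5, 4.
f(0.5) = -3.75, f(0.75) = -5.1875, f(2.75) = -30.1875, f(3.5) = -45.75, f(4) = -58.
Sum = Σ Δx_i · f(x_i).
Sum = -130.609375.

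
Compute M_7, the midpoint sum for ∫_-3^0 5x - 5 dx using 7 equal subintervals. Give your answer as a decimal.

Δx = (0 − (-3))/7 = 3/7.
Midpoints: -39/14, -33/14, -27/14, -1.5, -15/14, -9/14, -3/14.
f(-39/14) = -265/14, f(-33/14) = -235/14, f(-27/14) = -205/14, f(-1.5) = -12.5, f(-15/14) = -145/14, f(-9/14) = -115/14, f(-3/14) = -85/14.
Sum = Δx · [f(-39/14) + f(-33/14) + f(-27/14) + ...].
Sum = -37.5.

-37.5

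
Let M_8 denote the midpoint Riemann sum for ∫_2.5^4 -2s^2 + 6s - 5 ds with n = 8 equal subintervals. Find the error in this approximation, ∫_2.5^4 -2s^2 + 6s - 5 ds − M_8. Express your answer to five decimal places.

-0.00879

Exact integral: ∫_2.5^4 f(s) ds = -10.5.
M_8 ≈ -10.4912109.
Error ≈ -10.5 − (-10.4912109) ≈ -0.00879.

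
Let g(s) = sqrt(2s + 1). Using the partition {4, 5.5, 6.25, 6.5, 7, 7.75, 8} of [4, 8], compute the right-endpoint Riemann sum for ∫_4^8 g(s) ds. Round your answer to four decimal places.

14.9010

Subinterval widths: 1.5, 0.75, 0.25, 0.5, 0.75, 0.25.
Right endpoints: 5.5, 6.25, 6.5, 7, 7.75, 8.
g(5.5) ≈ 3.4641, g(6.25) ≈ 3.6742, g(6.5) ≈ 3.7417, g(7) ≈ 3.8730, g(7.75) ≈ 4.0620, g(8) ≈ 4.1231.
Sum = Σ Δs_i · g(s_i).
Sum ≈ 14.9010.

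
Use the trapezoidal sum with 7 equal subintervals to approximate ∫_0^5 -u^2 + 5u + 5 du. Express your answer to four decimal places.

Δu = (5 − 0)/7 = 5/7.
f(0) = 5, f(5/7) = 395/49, f(10/7) = 495/49, f(15/7) = 545/49, f(20/7) = 545/49, f(25/7) = 495/49, f(30/7) = 395/49, f(5) = 5.
T_7 = (Δu/2)·[f(u_0) + 2f(u_1) + ... + 2f(u_{6}) + f(u_7)].
Sum ≈ 45.4082.

45.4082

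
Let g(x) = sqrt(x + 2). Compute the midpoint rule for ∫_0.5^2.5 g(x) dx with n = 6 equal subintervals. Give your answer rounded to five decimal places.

3.72910

Δx = (2.5 − 0.5)/6 = 1/3.
Midpoints: 2/3, 1, 4/3, 5/3, 2, 7/3.
g(2/3) ≈ 1.63299, g(1) ≈ 1.73205, g(4/3) ≈ 1.82574, g(5/3) ≈ 1.91485, g(2) ≈ 2.00000, g(7/3) ≈ 2.08167.
Sum = Δx · [g(2/3) + g(1) + g(4/3) + ...].
Sum ≈ 3.72910.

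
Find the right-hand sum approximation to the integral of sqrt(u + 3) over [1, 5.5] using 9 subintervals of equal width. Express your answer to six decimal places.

Δu = (5.5 − 1)/9 = 0.5.
Right endpoints: 1.5, 2, 2.5, 3, 3.5, 4, 4.5, 5, 5.5.
f(1.5) ≈ 2.121320, f(2) ≈ 2.236068, f(2.5) ≈ 2.345208, f(3) ≈ 2.449490, f(3.5) ≈ 2.549510, f(4) ≈ 2.645751, f(4.5) ≈ 2.738613, f(5) ≈ 2.828427, f(5.5) ≈ 2.915476.
Sum = Δu · [f(1.5) + f(2) + f(2.5) + ...].
Sum ≈ 11.414931.

11.414931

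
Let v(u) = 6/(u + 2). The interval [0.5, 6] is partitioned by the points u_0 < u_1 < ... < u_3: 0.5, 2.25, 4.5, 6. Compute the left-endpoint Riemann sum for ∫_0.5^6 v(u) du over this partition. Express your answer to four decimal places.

Subinterval widths: 1.75, 2.25, 1.5.
Left endpoints: 0.5, 2.25, 4.5.
v(0.5) = 2.4, v(2.25) = 24/17, v(4.5) = 12/13.
Sum = Σ Δu_i · v(u_i).
Sum ≈ 8.7611.

8.7611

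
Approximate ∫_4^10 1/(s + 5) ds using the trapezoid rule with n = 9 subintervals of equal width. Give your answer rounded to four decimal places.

0.5111

Δs = (10 − 4)/9 = 2/3.
f(4) = 1/9, f(14/3) = 3/29, f(16/3) = 3/31, f(6) = 1/11, f(20/3) = 3/35, f(22/3) = 3/37, f(8) = 1/13, f(26/3) = 3/41, f(28/3) = 3/43, f(10) = 1/15.
T_9 = (Δs/2)·[f(s_0) + 2f(s_1) + ... + 2f(s_{8}) + f(s_9)].
Sum ≈ 0.5111.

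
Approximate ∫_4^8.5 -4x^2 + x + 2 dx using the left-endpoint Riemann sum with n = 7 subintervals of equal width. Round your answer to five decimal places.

Δx = (8.5 − 4)/7 = 9/14.
Left endpoints: 4, 65/14, 37/7, 83/14, 46/7, 101/14, 55/7.
f(4) = -58, f(65/14) = -7799/98, f(37/7) = -5119/49, f(83/14) = -13001/98, f(46/7) = -8044/49, f(101/14) = -19499/98, f(55/7) = -11617/49.
Sum = Δx · [f(4) + f(65/14) + f(37/7) + ...].
Sum ≈ -626.73980.

-626.73980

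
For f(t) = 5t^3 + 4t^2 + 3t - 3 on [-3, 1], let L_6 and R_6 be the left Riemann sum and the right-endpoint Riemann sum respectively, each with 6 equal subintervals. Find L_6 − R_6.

-80

L_6 ≈ -129.925926.
R_6 ≈ -49.925926.
L_6 − R_6 = -80.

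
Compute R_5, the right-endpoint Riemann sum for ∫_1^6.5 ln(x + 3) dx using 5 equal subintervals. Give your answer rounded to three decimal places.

10.803

Δx = (6.5 − 1)/5 = 1.1.
Right endpoints: 2.1, 3.2, 4.3, 5.4, 6.5.
f(2.1) ≈ 1.629, f(3.2) ≈ 1.825, f(4.3) ≈ 1.988, f(5.4) ≈ 2.128, f(6.5) ≈ 2.251.
Sum = Δx · [f(2.1) + f(3.2) + f(4.3) + f(5.4) + f(6.5)].
Sum ≈ 10.803.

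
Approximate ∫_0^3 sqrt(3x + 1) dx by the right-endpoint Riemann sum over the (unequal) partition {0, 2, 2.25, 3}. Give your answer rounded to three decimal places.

8.359

Subinterval widths: 2, 0.25, 0.75.
Right endpoints: 2, 2.25, 3.
f(2) ≈ 2.646, f(2.25) ≈ 2.784, f(3) ≈ 3.162.
Sum = Σ Δx_i · f(x_i).
Sum ≈ 8.359.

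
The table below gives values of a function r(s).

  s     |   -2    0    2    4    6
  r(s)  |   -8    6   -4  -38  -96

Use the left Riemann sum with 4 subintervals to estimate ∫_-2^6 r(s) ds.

Δs = 2.
Sum = 2·[(-8) + 6 + (-4) + (-38)] = -88.

-88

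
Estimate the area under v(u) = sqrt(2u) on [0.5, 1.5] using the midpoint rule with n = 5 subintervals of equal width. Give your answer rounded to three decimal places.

Δu = (1.5 − 0.5)/5 = 0.2.
Midpoints: 0.6, 0.8, 1, 1.2, 1.4.
v(0.6) ≈ 1.095, v(0.8) ≈ 1.265, v(1) ≈ 1.414, v(1.2) ≈ 1.549, v(1.4) ≈ 1.673.
Sum = Δu · [v(0.6) + v(0.8) + v(1) + v(1.2) + v(1.4)].
Sum ≈ 1.399.

1.399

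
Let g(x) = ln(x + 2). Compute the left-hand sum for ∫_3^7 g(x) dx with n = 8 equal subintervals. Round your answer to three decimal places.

Δx = (7 − 3)/8 = 0.5.
Left endpoints: 3, 3.5, 4, 4.5, 5, 5.5, 6, 6.5.
g(3) ≈ 1.609, g(3.5) ≈ 1.705, g(4) ≈ 1.792, g(4.5) ≈ 1.872, g(5) ≈ 1.946, g(5.5) ≈ 2.015, g(6) ≈ 2.079, g(6.5) ≈ 2.140.
Sum = Δx · [g(3) + g(3.5) + g(4) + ...].
Sum ≈ 7.579.

7.579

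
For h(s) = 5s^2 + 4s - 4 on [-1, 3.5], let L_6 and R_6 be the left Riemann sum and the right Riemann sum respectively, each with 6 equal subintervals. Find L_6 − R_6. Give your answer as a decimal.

L_6 = 51.890625.
R_6 = 107.578125.
L_6 − R_6 = -55.6875.

-55.6875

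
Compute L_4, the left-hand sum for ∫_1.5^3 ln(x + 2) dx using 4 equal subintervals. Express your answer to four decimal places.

Δx = (3 − 1.5)/4 = 0.375.
Left endpoints: 1.5, 1.875, 2.25, 2.625.
f(1.5) ≈ 1.2528, f(1.875) ≈ 1.3545, f(2.25) ≈ 1.4469, f(2.625) ≈ 1.5315.
Sum = Δx · [f(1.5) + f(1.875) + f(2.25) + f(2.625)].
Sum ≈ 2.0946.

2.0946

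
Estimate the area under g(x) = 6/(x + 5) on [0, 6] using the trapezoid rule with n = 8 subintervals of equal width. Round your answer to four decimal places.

Δx = (6 − 0)/8 = 0.75.
g(0) = 1.2, g(0.75) = 24/23, g(1.5) = 12/13, g(2.25) = 24/29, g(3) = 0.75, g(3.75) = 24/35, g(4.5) = 12/19, g(5.25) = 24/41, g(6) = 6/11.
T_8 = (Δx/2)·[g(x_0) + 2g(x_1) + ... + 2g(x_{7}) + g(x_8)].
Sum ≈ 4.7396.

4.7396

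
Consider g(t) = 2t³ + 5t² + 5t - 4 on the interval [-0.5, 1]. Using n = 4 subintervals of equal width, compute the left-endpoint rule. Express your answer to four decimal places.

-4.0840

Δt = (1 − (-0.5))/4 = 0.375.
Left endpoints: -0.5, -0.125, 0.25, 0.625.
g(-0.5) = -5.5, g(-0.125) = -4.55078125, g(0.25) = -2.40625, g(0.625) = 1.56640625.
Sum = Δt · [g(-0.5) + g(-0.125) + g(0.25) + g(0.625)].
Sum ≈ -4.0840.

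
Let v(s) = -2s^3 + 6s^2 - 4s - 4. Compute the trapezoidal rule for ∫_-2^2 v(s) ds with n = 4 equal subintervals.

Δs = (2 − (-2))/4 = 1.
v(-2) = 44, v(-1) = 8, v(0) = -4, v(1) = -4, v(2) = -4.
T_4 = (Δs/2)·[v(s_0) + 2v(s_1) + 2v(s_2) + 2v(s_3) + v(s_4)].
Sum = 20.

20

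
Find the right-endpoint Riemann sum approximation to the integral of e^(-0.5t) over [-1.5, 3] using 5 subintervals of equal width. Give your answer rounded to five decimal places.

2.99920

Δt = (3 − (-1.5))/5 = 0.9.
Right endpoints: -0.6, 0.3, 1.2, 2.1, 3.
f(-0.6) ≈ 1.34986, f(0.3) ≈ 0.86071, f(1.2) ≈ 0.54881, f(2.1) ≈ 0.34994, f(3) ≈ 0.22313.
Sum = Δt · [f(-0.6) + f(0.3) + f(1.2) + f(2.1) + f(3)].
Sum ≈ 2.99920.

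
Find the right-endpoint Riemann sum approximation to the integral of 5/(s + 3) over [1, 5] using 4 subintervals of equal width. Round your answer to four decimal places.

3.1726

Δs = (5 − 1)/4 = 1.
Right endpoints: 2, 3, 4, 5.
f(2) = 1, f(3) = 5/6, f(4) = 5/7, f(5) = 0.625.
Sum = Δs · [f(2) + f(3) + f(4) + f(5)].
Sum ≈ 3.1726.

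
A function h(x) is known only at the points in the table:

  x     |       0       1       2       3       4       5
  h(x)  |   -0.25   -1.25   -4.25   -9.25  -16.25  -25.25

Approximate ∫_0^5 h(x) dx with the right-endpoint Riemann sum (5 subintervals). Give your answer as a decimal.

-56.25

Δx = 1.
Sum = 1·[(-1.25) + (-4.25) + (-9.25) + (-16.25) + (-25.25)] = -56.25.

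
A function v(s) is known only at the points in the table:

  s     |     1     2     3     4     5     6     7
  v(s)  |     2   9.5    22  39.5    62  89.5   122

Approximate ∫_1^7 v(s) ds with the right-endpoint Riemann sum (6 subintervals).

Δs = 1.
Sum = 1·[9.5 + 22 + 39.5 + 62 + 89.5 + 122] = 344.5.

344.5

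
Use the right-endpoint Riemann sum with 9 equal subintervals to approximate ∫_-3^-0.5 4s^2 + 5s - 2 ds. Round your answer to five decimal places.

5.96193

Δs = (-0.5 − (-3))/9 = 5/18.
Right endpoints: -49/18, -22/9, -13/6, -17/9, -29/18, -4/3, -19/18, -7/9, -0.5.
f(-49/18) = 2273/162, f(-22/9) = 784/81, f(-13/6) = 107/18, f(-17/9) = 229/81, f(-29/18) = 53/162, f(-4/3) = -14/9, f(-19/18) = -457/162, f(-7/9) = -281/81, f(-0.5) = -3.5.
Sum = Δs · [f(-49/18) + f(-22/9) + f(-13/6) + ...].
Sum ≈ 5.96193.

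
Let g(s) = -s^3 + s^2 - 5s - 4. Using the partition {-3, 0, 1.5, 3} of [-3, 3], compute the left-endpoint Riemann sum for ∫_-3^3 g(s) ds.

116.0625

Subinterval widths: 3, 1.5, 1.5.
Left endpoints: -3, 0, 1.5.
g(-3) = 47, g(0) = -4, g(1.5) = -12.625.
Sum = Σ Δs_i · g(s_i).
Sum = 116.0625.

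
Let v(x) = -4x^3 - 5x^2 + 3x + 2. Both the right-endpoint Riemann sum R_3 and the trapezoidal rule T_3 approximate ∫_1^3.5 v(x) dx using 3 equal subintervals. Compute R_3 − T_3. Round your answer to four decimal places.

-90.1042

R_3 ≈ -296.342593.
T_3 ≈ -206.238426.
R_3 − T_3 ≈ -90.1042.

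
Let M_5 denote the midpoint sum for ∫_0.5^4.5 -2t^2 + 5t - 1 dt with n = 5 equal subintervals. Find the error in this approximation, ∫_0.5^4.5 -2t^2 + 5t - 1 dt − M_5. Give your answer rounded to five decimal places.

Exact integral: ∫_0.5^4.5 f(t) dt ≈ -14.6666667.
M_5 = -14.24.
Error ≈ -14.6666667 − (-14.24) ≈ -0.42667.

-0.42667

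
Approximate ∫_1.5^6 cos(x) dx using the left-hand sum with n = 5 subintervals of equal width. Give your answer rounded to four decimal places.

-1.5898

Δx = (6 − 1.5)/5 = 0.9.
Left endpoints: 1.5, 2.4, 3.3, 4.2, 5.1.
f(1.5) ≈ 0.0707, f(2.4) ≈ -0.7374, f(3.3) ≈ -0.9875, f(4.2) ≈ -0.4903, f(5.1) ≈ 0.3780.
Sum = Δx · [f(1.5) + f(2.4) + f(3.3) + f(4.2) + f(5.1)].
Sum ≈ -1.5898.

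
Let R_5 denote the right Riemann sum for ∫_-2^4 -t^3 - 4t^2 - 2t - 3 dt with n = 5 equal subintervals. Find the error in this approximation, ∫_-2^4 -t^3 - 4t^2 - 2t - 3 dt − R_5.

Exact integral: ∫_-2^4 f(t) dt = -186.
R_5 = -275.28.
Error = -186 − (-275.28) = 89.28.

89.28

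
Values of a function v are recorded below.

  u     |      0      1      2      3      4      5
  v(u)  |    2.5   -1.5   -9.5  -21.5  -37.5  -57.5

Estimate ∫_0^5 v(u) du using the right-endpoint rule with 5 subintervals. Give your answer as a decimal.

-127.5

Δu = 1.
Sum = 1·[(-1.5) + (-9.5) + (-21.5) + (-37.5) + (-57.5)] = -127.5.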